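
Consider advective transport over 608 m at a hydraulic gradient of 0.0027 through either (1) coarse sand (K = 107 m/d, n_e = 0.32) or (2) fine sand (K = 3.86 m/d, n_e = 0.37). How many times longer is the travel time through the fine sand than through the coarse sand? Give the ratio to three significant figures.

Unit 1 (coarse sand): v = 107×0.0027/0.32 = 0.9028 m/d, t = 608/0.9028 = 673.5 d
Unit 2 (fine sand): v = 3.86×0.0027/0.37 = 0.02817 m/d, t = 608/0.02817 = 21590 d
t(fine sand) / t(coarse sand) = 21590/673.5 = 32.1

32.1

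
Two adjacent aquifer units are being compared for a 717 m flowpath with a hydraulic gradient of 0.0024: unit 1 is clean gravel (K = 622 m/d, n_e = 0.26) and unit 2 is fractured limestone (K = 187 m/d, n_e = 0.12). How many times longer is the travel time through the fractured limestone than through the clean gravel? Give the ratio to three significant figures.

1.54

Unit 1 (clean gravel): v = 622×0.0024/0.26 = 5.742 m/d, t = 717/5.742 = 124.9 d
Unit 2 (fractured limestone): v = 187×0.0024/0.12 = 3.740 m/d, t = 717/3.740 = 191.7 d
t(fractured limestone) / t(clean gravel) = 191.7/124.9 = 1.54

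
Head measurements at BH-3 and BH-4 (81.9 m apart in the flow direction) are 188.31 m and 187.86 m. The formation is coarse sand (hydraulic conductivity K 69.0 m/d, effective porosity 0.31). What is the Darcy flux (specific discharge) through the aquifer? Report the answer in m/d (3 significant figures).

0.379 m/d

Hydraulic gradient i = (188.31 − 187.86) / 81.9 = 0.45 / 81.9 = 0.005495
Darcy flux q = K·i = 69.0 × 0.005495 = 0.3791 m/d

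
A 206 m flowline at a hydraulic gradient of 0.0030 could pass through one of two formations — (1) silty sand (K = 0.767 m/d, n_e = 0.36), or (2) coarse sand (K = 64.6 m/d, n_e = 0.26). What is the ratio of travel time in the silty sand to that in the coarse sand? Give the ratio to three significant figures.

Unit 1 (silty sand): v = 0.767×0.0030/0.36 = 0.006392 m/d, t = 206/0.006392 = 32230 d
Unit 2 (coarse sand): v = 64.6×0.0030/0.26 = 0.7454 m/d, t = 206/0.7454 = 276.4 d
t(silty sand) / t(coarse sand) = 32230/276.4 = 117

117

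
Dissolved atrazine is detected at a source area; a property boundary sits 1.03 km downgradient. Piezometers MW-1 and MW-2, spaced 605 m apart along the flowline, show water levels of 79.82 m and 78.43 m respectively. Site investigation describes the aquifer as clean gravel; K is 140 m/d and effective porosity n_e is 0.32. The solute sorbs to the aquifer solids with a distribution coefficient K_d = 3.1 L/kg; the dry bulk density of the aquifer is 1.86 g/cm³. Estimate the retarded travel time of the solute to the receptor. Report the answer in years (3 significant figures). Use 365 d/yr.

53.4 years

Hydraulic gradient i = (79.82 − 78.43) / 605 = 1.39 / 605 = 0.002298
q = Ki = 140 × 0.002298 = 0.3217 m/d
Average linear velocity = 0.3217 / 0.32 = 1.005 m/d
Retardation R = 1 + ρ_b·K_d/n = 1 + 1.86×3.1/0.32 = 19.02
Contaminant velocity v_c = v/R = 1.005/19.02 = 0.05285 m/d
L = 1.03 km = 1030 m
t = L/v_c = 1030/0.05285 = 19490 d
   = 19490/365 = 53.4 yr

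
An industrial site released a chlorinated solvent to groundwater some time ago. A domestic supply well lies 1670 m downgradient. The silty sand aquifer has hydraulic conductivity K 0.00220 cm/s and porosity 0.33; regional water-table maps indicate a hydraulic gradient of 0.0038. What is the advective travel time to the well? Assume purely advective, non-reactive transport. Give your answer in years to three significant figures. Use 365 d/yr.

209 years

K = 0.00220 cm/s × 864 = 1.901 m/d
Darcy flux q = K·i = 1.901 × 0.0038 = 0.007223 m/d
Average linear velocity = 0.007223 / 0.33 = 0.02189 m/d
t = L / v = 1670 / 0.02189 = 76300 d
   = 76300 / 365 = 209 yr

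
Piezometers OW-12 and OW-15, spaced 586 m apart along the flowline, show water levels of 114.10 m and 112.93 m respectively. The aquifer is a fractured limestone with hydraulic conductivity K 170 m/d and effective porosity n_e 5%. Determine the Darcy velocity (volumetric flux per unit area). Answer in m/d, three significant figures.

Hydraulic gradient i = (114.10 − 112.93) / 586 = 1.17 / 586 = 0.001997
Specific discharge q = 170 × 0.001997 = 0.3394 m/d

0.339 m/d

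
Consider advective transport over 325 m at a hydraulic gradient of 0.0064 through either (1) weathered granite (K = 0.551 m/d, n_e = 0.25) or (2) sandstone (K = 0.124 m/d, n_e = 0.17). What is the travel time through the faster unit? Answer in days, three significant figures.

Unit 1 (weathered granite): v = 0.551×0.0064/0.25 = 0.01411 m/d, t = 325/0.01411 = 23040 d
Unit 2 (sandstone): v = 0.124×0.0064/0.17 = 0.004668 m/d, t = 325/0.004668 = 69620 d
Faster unit: t = 23000 d

23000 days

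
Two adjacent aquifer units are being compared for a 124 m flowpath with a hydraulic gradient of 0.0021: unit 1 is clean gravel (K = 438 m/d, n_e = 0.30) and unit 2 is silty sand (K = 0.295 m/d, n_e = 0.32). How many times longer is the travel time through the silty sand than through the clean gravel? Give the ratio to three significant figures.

Unit 1 (clean gravel): v = 438×0.0021/0.30 = 3.066 m/d, t = 124/3.066 = 40.44 d
Unit 2 (silty sand): v = 0.295×0.0021/0.32 = 0.001936 m/d, t = 124/0.001936 = 64050 d
t(silty sand) / t(clean gravel) = 64050/40.44 = 1580

1580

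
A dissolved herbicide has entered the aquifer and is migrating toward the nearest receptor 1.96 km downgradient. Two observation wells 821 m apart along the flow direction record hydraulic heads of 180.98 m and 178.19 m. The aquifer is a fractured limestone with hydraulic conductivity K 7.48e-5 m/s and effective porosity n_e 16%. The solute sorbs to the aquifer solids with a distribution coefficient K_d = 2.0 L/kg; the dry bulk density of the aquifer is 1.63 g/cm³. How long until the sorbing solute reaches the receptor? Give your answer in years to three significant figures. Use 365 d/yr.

Hydraulic gradient i = (180.98 − 178.19) / 821 = 2.79 / 821 = 0.003398
K = 7.48e-5 m/s × 86400 s/d = 6.463 m/d
Darcy flux q = K·i = 6.463 × 0.003398 = 0.02196 m/d
v_s = q/n_e = 0.02196/0.16 = 0.1373 m/d
Retardation R = 1 + ρ_b·K_d/n = 1 + 1.63×2.0/0.16 = 21.38
Contaminant velocity v_c = v/R = 0.1373/21.38 = 0.006422 m/d
L = 1.96 km = 1960 m
t = L/v_c = 1960/0.006422 = 305200 d
   = 305200/365 = 836 yr

836 years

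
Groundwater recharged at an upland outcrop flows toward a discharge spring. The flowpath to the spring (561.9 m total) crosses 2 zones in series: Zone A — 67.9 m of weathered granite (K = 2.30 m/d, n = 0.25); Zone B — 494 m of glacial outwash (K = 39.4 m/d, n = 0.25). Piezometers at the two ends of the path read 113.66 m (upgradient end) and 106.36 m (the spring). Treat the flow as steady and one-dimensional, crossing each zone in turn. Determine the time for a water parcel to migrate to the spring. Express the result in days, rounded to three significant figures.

Total head drop ΔH = 113.66 − 106.36 = 7.30 m
Continuity: the same q passes through each zone, so ΔH = q·Σ(L_j/K_j) — the zones act as resistances in series.
Σ(L/K) = 67.9/2.30 + 494/39.4 = 29.52 + 12.54 = 42.06 d
q = ΔH / Σ(L/K) = 7.30 / 42.06 = 0.1736 m/d (same in every zone)
Zone A: v = q/n = 0.1736/0.25 = 0.6942 m/d → t_A = 67.9/0.6942 = 97.80 d
Zone B: v = q/n = 0.1736/0.25 = 0.6942 m/d → t_B = 494/0.6942 = 711.6 d
Total t = 97.80 + 711.6 = 809.4 d

809 days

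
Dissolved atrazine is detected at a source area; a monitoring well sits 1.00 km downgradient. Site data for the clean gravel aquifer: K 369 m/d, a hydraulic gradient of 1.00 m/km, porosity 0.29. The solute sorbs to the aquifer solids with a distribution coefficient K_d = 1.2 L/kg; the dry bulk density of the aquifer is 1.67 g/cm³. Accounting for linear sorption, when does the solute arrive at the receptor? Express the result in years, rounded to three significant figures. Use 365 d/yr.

Darcy flux q = K·i = 369 × 0.0010 = 0.3690 m/d
Average linear velocity = 0.3690 / 0.29 = 1.272 m/d
Retardation R = 1 + ρ_b·K_d/n = 1 + 1.67×1.2/0.29 = 7.910
Contaminant velocity v_c = v/R = 1.272/7.910 = 0.1609 m/d
L = 1.00 km = 1000 m
t = L/v_c = 1000/0.1609 = 6217 d
   = 6217/365 = 17.0 yr

17.0 years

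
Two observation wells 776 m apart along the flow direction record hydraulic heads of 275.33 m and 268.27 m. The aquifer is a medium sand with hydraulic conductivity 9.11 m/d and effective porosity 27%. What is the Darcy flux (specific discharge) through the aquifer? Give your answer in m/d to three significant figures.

Hydraulic gradient i = (275.33 − 268.27) / 776 = 7.06 / 776 = 0.009098
Darcy flux q = K·i = 9.11 × 0.009098 = 0.08288 m/d

0.0829 m/d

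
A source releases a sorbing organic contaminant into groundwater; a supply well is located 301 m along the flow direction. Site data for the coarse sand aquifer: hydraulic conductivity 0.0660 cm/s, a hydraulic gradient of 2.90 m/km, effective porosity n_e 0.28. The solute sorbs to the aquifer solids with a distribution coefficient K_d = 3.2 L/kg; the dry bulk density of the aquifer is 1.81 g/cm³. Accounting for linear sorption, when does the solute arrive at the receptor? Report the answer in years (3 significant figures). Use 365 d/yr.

K = 0.0660 cm/s × 864 = 57.02 m/d
q = Ki = 57.02 × 0.0029 = 0.1654 m/d
v_s = q/n_e = 0.1654/0.28 = 0.5906 m/d
Retardation R = 1 + ρ_b·K_d/n = 1 + 1.81×3.2/0.28 = 21.69
Contaminant velocity v_c = v/R = 0.5906/21.69 = 0.02723 m/d
t = L/v_c = 301/0.02723 = 11050 d
   = 11050/365 = 30.3 yr

30.3 years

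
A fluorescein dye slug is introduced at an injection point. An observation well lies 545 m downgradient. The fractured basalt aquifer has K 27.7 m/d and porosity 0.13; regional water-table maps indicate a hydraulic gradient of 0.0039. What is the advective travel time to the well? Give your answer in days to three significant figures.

Darcy flux q = K·i = 27.7 × 0.0039 = 0.1080 m/d
v = Ki/n = 27.7·0.0039/0.13 = 0.8310 m/d
t = L / v = 545 / 0.8310 = 655.8 d

656 days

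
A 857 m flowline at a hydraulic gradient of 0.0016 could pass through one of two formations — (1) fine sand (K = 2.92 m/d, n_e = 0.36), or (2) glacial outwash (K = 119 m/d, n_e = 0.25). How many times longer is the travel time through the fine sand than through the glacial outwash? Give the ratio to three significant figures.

Unit 1 (fine sand): v = 2.92×0.0016/0.36 = 0.01298 m/d, t = 857/0.01298 = 66040 d
Unit 2 (glacial outwash): v = 119×0.0016/0.25 = 0.7616 m/d, t = 857/0.7616 = 1125 d
t(fine sand) / t(glacial outwash) = 66040/1125 = 58.7

58.7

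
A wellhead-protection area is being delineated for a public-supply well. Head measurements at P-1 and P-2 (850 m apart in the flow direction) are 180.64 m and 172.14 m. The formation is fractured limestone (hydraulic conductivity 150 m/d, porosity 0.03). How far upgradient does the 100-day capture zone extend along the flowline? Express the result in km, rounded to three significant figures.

5.00 km

Hydraulic gradient i = (180.64 − 172.14) / 850 = 8.50 / 850 = 0.01000
Specific discharge q = 150 × 0.01000 = 1.500 m/d
Seepage velocity v = q / n = 1.500 / 0.03 = 50.00 m/d
L = v × T = 50.00 × 100 = 5000 m
   = 5.00 km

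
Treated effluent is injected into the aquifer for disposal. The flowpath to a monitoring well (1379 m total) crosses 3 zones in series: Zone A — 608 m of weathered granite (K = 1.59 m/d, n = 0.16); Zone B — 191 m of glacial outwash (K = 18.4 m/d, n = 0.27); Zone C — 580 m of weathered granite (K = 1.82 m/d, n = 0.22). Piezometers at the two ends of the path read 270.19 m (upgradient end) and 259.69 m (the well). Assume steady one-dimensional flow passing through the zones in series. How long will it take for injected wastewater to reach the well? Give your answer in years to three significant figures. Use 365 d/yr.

51.3 years

Total head drop ΔH = 270.19 − 259.69 = 10.50 m
Steady 1-D flow in series ⇒ the Darcy flux q is identical in every zone and the zone head losses add (resistances L/K in series).
Σ(L/K) = 608/1.59 + 191/18.4 + 580/1.82 = 382.4 + 10.38 + 318.7 = 711.5 d
q = ΔH / Σ(L/K) = 10.50 / 711.5 = 0.01476 m/d (same in every zone)
Zone A: v = q/n = 0.01476/0.16 = 0.09224 m/d → t_A = 608/0.09224 = 6591 d
Zone B: v = q/n = 0.01476/0.27 = 0.05466 m/d → t_B = 191/0.05466 = 3494 d
Zone C: v = q/n = 0.01476/0.22 = 0.06708 m/d → t_C = 580/0.06708 = 8646 d
Total t = 6591 + 3494 + 8646 = 18730 d
   = 18730 / 365 = 51.3 yr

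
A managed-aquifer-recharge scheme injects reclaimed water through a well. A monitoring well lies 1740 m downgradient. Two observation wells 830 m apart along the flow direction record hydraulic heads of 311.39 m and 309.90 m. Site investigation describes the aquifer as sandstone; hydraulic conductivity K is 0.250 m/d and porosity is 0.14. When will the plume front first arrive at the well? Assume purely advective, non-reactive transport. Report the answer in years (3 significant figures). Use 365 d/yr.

Hydraulic gradient i = (311.39 − 309.90) / 830 = 1.49 / 830 = 0.001795
q = Ki = 0.250 × 0.001795 = 4.488e-4 m/d
v = Ki/n = 0.250·0.001795/0.14 = 0.003206 m/d
t = L / v = 1740 / 0.003206 = 542800 d
   = 542800 / 365 = 1490 yr

1490 years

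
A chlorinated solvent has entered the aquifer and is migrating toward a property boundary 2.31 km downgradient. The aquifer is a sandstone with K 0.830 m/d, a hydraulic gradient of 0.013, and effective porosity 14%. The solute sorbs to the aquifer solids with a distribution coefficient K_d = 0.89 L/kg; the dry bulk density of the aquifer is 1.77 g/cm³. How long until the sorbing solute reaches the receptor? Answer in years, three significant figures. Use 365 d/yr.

1010 years

q = Ki = 0.830 × 0.013 = 0.01079 m/d
v_s = q/n_e = 0.01079/0.14 = 0.07707 m/d
Retardation R = 1 + ρ_b·K_d/n = 1 + 1.77×0.89/0.14 = 12.25
Contaminant velocity v_c = v/R = 0.07707/12.25 = 0.006290 m/d
L = 2.31 km = 2310 m
t = L/v_c = 2310/0.006290 = 367200 d
   = 367200/365 = 1010 yr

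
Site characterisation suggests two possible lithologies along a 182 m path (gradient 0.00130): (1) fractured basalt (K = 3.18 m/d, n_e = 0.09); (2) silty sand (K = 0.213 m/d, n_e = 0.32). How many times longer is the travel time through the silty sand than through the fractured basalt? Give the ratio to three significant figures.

Unit 1 (fractured basalt): v = 3.18×0.0013/0.09 = 0.04593 m/d, t = 182/0.04593 = 3962 d
Unit 2 (silty sand): v = 0.213×0.0013/0.32 = 8.653e-4 m/d, t = 182/8.653e-4 = 210300 d
t(silty sand) / t(fractured basalt) = 210300/3962 = 53.1

53.1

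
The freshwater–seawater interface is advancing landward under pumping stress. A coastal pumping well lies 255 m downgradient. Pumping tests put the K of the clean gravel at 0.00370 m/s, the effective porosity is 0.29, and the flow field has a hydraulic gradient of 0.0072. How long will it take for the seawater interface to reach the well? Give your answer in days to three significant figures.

K = 0.00370 m/s × 86400 s/d = 319.7 m/d
Specific discharge q = 319.7 × 0.0072 = 2.302 m/d
v = Ki/n = 319.7·0.0072/0.29 = 7.937 m/d
t = L / v = 255 / 7.937 = 32.13 d

32.1 days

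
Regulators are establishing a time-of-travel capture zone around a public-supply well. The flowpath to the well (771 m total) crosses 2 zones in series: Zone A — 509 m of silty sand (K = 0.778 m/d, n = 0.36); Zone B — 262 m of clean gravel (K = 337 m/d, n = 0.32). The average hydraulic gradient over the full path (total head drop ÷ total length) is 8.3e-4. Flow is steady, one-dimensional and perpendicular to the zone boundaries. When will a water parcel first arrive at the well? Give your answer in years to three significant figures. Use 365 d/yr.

749 years

Steady 1-D flow in series ⇒ the Darcy flux q is identical in every zone and the zone head losses add (resistances L/K in series).
Σ(L/K) = 509/0.778 + 262/337 = 654.2 + 0.7774 = 655.0 d
K_eq = L_total / Σ(L/K) = 771 / 655.0 = 1.177 m/d
q = K_eq · i = 1.177 × 8.3e-4 = 9.770e-4 m/d (same in every zone)
Zone A: v = q/n = 9.770e-4/0.36 = 0.002714 m/d → t_A = 509/0.002714 = 187600 d
Zone B: v = q/n = 9.770e-4/0.32 = 0.003053 m/d → t_B = 262/0.003053 = 85820 d
Total t = 187600 + 85820 = 273400 d
   = 273400 / 365 = 749 yr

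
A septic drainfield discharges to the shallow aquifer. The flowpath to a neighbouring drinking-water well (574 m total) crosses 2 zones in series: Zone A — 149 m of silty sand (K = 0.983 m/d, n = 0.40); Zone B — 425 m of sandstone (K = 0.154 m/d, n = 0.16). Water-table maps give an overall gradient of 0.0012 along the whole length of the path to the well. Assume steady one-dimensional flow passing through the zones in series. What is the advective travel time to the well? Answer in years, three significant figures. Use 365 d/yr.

1480 years

Continuity: the same q passes through each zone, so ΔH = q·Σ(L_j/K_j) — the zones act as resistances in series.
Σ(L/K) = 149/0.983 + 425/0.154 = 151.6 + 2760 = 2911 d
K_eq = L_total / Σ(L/K) = 574 / 2911 = 0.1972 m/d
q = K_eq · i = 0.1972 × 0.0012 = 2.366e-4 m/d (same in every zone)
Zone A: v = q/n = 2.366e-4/0.40 = 5.915e-4 m/d → t_A = 149/5.915e-4 = 251900 d
Zone B: v = q/n = 2.366e-4/0.16 = 0.001479 m/d → t_B = 425/0.001479 = 287400 d
Total t = 251900 + 287400 = 539300 d
   = 539300 / 365 = 1480 yr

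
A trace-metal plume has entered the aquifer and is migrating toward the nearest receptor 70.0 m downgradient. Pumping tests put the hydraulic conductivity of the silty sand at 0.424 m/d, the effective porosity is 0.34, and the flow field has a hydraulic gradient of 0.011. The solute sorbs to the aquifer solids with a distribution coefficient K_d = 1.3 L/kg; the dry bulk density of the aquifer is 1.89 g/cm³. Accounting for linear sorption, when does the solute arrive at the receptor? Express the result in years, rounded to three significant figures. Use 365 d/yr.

q = Ki = 0.424 × 0.011 = 0.004664 m/d
v = Ki/n = 0.424·0.011/0.34 = 0.01372 m/d
Retardation R = 1 + ρ_b·K_d/n = 1 + 1.89×1.3/0.34 = 8.226
Contaminant velocity v_c = v/R = 0.01372/8.226 = 0.001668 m/d
t = L/v_c = 70.0/0.001668 = 41980 d
   = 41980/365 = 115 yr

115 years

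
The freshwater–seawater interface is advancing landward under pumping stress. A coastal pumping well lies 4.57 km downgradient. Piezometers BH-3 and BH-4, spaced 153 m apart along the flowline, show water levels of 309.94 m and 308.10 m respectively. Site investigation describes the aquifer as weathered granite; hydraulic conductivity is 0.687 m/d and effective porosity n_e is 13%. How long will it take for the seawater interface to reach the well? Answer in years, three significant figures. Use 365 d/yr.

Hydraulic gradient i = (309.94 − 308.10) / 153 = 1.84 / 153 = 0.01203
Specific discharge q = 0.687 × 0.01203 = 0.008262 m/d
Average linear velocity = 0.008262 / 0.13 = 0.06355 m/d
L = 4.57 km = 4570 m
t = L / v = 4570 / 0.06355 = 71910 d
   = 71910 / 365 = 197 yr

197 years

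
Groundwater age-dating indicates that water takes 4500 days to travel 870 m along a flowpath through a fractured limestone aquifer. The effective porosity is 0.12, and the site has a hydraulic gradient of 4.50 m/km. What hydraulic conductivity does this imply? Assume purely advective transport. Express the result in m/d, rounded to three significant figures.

5.16 m/d

v = L / t = 870 / 4500 = 0.1933 m/d
K = v · n / i = 0.1933 × 0.12 / 0.0045 = 5.16 m/d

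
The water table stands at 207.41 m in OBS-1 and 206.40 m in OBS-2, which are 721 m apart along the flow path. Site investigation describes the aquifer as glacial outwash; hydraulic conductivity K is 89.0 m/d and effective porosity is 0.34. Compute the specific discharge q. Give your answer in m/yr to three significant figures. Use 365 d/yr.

45.5 m/yr

Hydraulic gradient i = (207.41 − 206.40) / 721 = 1.01 / 721 = 0.001401
Darcy flux q = K·i = 89.0 × 0.001401 = 0.1247 m/d
   = 0.1247 × 365 = 45.5 m/yr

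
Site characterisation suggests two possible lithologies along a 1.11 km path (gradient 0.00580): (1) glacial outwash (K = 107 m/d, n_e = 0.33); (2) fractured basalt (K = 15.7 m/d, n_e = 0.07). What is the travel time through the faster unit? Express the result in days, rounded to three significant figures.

590 days

Unit 1 (glacial outwash): v = 107×0.0058/0.33 = 1.881 m/d, t = 1110/1.881 = 590.2 d
Unit 2 (fractured basalt): v = 15.7×0.0058/0.07 = 1.301 m/d, t = 1110/1.301 = 853.3 d
Faster unit: t = 590 d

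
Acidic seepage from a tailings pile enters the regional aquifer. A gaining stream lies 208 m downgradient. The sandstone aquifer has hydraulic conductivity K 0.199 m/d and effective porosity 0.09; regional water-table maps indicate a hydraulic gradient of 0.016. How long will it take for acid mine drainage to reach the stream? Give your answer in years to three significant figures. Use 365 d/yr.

q = Ki = 0.199 × 0.016 = 0.003184 m/d
Seepage velocity v = q / n = 0.003184 / 0.09 = 0.03538 m/d
t = L / v = 208 / 0.03538 = 5879 d
   = 5879 / 365 = 16.1 yr

16.1 years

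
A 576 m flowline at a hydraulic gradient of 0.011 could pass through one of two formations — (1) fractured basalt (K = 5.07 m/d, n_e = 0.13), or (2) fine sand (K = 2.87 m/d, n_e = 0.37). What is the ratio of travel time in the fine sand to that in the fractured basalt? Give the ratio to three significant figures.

5.03

Unit 1 (fractured basalt): v = 5.07×0.011/0.13 = 0.4290 m/d, t = 576/0.4290 = 1343 d
Unit 2 (fine sand): v = 2.87×0.011/0.37 = 0.08532 m/d, t = 576/0.08532 = 6751 d
t(fine sand) / t(fractured basalt) = 6751/1343 = 5.03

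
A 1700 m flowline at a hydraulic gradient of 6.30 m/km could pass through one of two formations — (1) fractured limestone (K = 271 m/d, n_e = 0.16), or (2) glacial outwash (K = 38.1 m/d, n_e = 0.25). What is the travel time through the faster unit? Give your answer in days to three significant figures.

159 days

Unit 1 (fractured limestone): v = 271×0.0063/0.16 = 10.67 m/d, t = 1700/10.67 = 159.3 d
Unit 2 (glacial outwash): v = 38.1×0.0063/0.25 = 0.9601 m/d, t = 1700/0.9601 = 1771 d
Faster unit: t = 159 d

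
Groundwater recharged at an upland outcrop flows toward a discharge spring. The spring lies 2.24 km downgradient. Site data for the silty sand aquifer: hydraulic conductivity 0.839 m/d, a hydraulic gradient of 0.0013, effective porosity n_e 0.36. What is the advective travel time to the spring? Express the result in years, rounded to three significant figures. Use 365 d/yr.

Specific discharge q = 0.839 × 0.0013 = 0.001091 m/d
v = Ki/n = 0.839·0.0013/0.36 = 0.003030 m/d
L = 2.24 km = 2240 m
t = L / v = 2240 / 0.003030 = 739300 d
   = 739300 / 365 = 2030 yr

2030 years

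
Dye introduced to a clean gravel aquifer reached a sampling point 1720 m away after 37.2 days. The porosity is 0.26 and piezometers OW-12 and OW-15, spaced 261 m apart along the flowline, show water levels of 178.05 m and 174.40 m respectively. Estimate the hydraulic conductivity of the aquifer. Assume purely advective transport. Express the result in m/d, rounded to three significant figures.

860 m/d

Hydraulic gradient i = (178.05 − 174.40) / 261 = 3.65 / 261 = 0.01398
v = L / t = 1720 / 37.2 = 46.24 m/d
K = v · n / i = 46.24 × 0.26 / 0.01398 = 860 m/d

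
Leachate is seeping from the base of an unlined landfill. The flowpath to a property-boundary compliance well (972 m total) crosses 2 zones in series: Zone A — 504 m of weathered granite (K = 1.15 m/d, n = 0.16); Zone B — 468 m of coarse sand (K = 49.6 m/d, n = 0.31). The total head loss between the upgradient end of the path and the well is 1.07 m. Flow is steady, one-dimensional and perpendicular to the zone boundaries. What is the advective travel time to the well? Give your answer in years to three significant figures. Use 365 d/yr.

259 years

Steady 1-D flow in series ⇒ the Darcy flux q is identical in every zone and the zone head losses add (resistances L/K in series).
Σ(L/K) = 504/1.15 + 468/49.6 = 438.3 + 9.435 = 447.7 d
q = ΔH / Σ(L/K) = 1.07 / 447.7 = 0.002390 m/d (same in every zone)
Zone A: v = q/n = 0.002390/0.16 = 0.01494 m/d → t_A = 504/0.01494 = 33740 d
Zone B: v = q/n = 0.002390/0.31 = 0.007710 m/d → t_B = 468/0.007710 = 60700 d
Total t = 33740 + 60700 = 94440 d
   = 94440 / 365 = 259 yr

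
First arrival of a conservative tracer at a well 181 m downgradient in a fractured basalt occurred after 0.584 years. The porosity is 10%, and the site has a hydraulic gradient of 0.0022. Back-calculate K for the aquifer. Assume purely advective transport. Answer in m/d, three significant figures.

t = 0.584 years = 213.2 d
v = L / t = 181 / 213.2 = 0.8491 m/d
K = v · n / i = 0.8491 × 0.10 / 0.0022 = 38.6 m/d

38.6 m/d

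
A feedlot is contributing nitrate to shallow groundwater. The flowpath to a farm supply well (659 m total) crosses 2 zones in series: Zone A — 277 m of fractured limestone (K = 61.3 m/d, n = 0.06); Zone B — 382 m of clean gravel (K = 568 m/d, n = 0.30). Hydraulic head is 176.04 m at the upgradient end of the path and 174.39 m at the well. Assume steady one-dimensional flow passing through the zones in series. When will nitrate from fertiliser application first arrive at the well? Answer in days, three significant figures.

Total head drop ΔH = 176.04 − 174.39 = 1.65 m
Continuity: the same q passes through each zone, so ΔH = q·Σ(L_j/K_j) — the zones act as resistances in series.
Σ(L/K) = 277/61.3 + 382/568 = 4.519 + 0.6725 = 5.191 d
q = ΔH / Σ(L/K) = 1.65 / 5.191 = 0.3178 m/d (same in every zone)
Zone A: v = q/n = 0.3178/0.06 = 5.297 m/d → t_A = 277/5.297 = 52.29 d
Zone B: v = q/n = 0.3178/0.30 = 1.059 m/d → t_B = 382/1.059 = 360.6 d
Total t = 52.29 + 360.6 = 412.8 d

413 days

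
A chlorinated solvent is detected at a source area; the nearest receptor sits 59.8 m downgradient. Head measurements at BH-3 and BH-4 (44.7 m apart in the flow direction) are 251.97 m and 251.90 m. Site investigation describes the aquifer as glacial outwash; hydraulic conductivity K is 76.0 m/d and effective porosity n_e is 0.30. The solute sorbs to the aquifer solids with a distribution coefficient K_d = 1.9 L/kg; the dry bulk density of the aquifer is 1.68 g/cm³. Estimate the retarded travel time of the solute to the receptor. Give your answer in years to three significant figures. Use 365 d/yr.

4.81 years

Hydraulic gradient i = (251.97 − 251.90) / 44.7 = 0.07 / 44.7 = 0.001566
q = Ki = 76.0 × 0.001566 = 0.1190 m/d
v_s = q/n_e = 0.1190/0.30 = 0.3967 m/d
Retardation R = 1 + ρ_b·K_d/n = 1 + 1.68×1.9/0.30 = 11.64
Contaminant velocity v_c = v/R = 0.3967/11.64 = 0.03408 m/d
t = L/v_c = 59.8/0.03408 = 1755 d
   = 1755/365 = 4.81 yr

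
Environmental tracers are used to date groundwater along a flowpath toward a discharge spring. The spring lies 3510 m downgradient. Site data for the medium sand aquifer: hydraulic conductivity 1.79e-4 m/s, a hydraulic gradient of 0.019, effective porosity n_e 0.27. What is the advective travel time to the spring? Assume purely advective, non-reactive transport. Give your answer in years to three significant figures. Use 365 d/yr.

8.84 years

K = 1.79e-4 m/s × 86400 s/d = 15.47 m/d
Specific discharge q = 15.47 × 0.019 = 0.2938 m/d
v = Ki/n = 15.47·0.019/0.27 = 1.088 m/d
t = L / v = 3510 / 1.088 = 3225 d
   = 3225 / 365 = 8.84 yr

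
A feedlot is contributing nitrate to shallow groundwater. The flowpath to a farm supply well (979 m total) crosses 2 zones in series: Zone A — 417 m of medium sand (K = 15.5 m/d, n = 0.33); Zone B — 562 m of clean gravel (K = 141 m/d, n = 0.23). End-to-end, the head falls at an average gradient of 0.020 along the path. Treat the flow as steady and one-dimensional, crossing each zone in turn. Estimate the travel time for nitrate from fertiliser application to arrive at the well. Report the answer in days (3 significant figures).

Steady 1-D flow in series ⇒ the Darcy flux q is identical in every zone and the zone head losses add (resistances L/K in series).
Σ(L/K) = 417/15.5 + 562/141 = 26.90 + 3.986 = 30.89 d
K_eq = L_total / Σ(L/K) = 979 / 30.89 = 31.69 m/d
q = K_eq · i = 31.69 × 0.020 = 0.6339 m/d (same in every zone)
Zone A: v = q/n = 0.6339/0.33 = 1.921 m/d → t_A = 417/1.921 = 217.1 d
Zone B: v = q/n = 0.6339/0.23 = 2.756 m/d → t_B = 562/2.756 = 203.9 d
Total t = 217.1 + 203.9 = 421.0 d

421 days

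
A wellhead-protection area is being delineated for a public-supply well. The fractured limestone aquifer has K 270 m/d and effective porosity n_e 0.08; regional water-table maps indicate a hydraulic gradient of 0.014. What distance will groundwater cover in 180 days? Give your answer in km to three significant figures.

8.51 km

q = Ki = 270 × 0.014 = 3.780 m/d
Seepage velocity v = q / n = 3.780 / 0.08 = 47.25 m/d
L = v × T = 47.25 × 180 = 8505 m
   = 8.51 km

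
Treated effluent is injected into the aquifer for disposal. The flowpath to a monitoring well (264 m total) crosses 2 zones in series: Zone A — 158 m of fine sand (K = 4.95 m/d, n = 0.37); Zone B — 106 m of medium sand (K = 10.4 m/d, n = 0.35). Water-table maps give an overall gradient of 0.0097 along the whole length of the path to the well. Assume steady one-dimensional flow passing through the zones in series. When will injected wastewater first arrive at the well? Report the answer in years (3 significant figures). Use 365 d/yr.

4.31 years

Continuity: the same q passes through each zone, so ΔH = q·Σ(L_j/K_j) — the zones act as resistances in series.
Σ(L/K) = 158/4.95 + 106/10.4 = 31.92 + 10.19 = 42.11 d
K_eq = L_total / Σ(L/K) = 264 / 42.11 = 6.269 m/d
q = K_eq · i = 6.269 × 0.0097 = 0.06081 m/d (same in every zone)
Zone A: v = q/n = 0.06081/0.37 = 0.1644 m/d → t_A = 158/0.1644 = 961.4 d
Zone B: v = q/n = 0.06081/0.35 = 0.1737 m/d → t_B = 106/0.1737 = 610.1 d
Total t = 961.4 + 610.1 = 1571 d
   = 1571 / 365 = 4.31 yr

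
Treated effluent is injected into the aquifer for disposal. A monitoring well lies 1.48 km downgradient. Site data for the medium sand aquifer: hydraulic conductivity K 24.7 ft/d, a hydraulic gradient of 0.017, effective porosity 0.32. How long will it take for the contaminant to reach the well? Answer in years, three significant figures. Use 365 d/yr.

K = 24.7 ft/d × 0.3048 = 7.529 m/d
Specific discharge q = 7.529 × 0.017 = 0.1280 m/d
v_s = q/n_e = 0.1280/0.32 = 0.4000 m/d
L = 1.48 km = 1480 m
t = L / v = 1480 / 0.4000 = 3700 d
   = 3700 / 365 = 10.1 yr

10.1 years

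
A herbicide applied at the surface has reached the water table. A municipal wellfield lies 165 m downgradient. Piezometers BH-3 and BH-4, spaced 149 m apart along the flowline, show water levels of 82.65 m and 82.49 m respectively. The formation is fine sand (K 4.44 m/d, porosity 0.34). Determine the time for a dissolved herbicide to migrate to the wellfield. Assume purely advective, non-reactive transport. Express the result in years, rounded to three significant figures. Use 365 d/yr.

Hydraulic gradient i = (82.65 − 82.49) / 149 = 0.16 / 149 = 0.001074
q = Ki = 4.44 × 0.001074 = 0.004768 m/d
v = Ki/n = 4.44·0.001074/0.34 = 0.01402 m/d
t = L / v = 165 / 0.01402 = 11770 d
   = 11770 / 365 = 32.2 yr

32.2 years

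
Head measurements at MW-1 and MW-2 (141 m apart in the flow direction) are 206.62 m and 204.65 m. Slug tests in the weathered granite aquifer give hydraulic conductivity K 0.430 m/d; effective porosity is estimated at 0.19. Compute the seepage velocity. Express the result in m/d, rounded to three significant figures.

Hydraulic gradient i = (206.62 − 204.65) / 141 = 1.97 / 141 = 0.01397
q = Ki = 0.430 × 0.01397 = 0.006008 m/d
Average linear velocity = 0.006008 / 0.19 = 0.03162 m/d

0.0316 m/d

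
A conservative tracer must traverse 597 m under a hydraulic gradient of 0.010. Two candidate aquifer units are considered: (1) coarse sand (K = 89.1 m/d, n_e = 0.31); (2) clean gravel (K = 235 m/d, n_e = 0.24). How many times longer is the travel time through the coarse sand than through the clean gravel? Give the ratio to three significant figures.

3.41

Unit 1 (coarse sand): v = 89.1×0.010/0.31 = 2.874 m/d, t = 597/2.874 = 207.7 d
Unit 2 (clean gravel): v = 235×0.010/0.24 = 9.792 m/d, t = 597/9.792 = 60.97 d
t(coarse sand) / t(clean gravel) = 207.7/60.97 = 3.41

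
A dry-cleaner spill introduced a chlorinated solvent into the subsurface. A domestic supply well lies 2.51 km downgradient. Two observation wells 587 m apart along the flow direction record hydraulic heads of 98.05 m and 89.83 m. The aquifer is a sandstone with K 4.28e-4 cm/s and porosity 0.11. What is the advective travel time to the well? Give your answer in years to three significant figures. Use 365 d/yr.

Hydraulic gradient i = (98.05 − 89.83) / 587 = 8.22 / 587 = 0.01400
K = 4.28e-4 cm/s × 864 = 0.3698 m/d
Specific discharge q = 0.3698 × 0.01400 = 0.005178 m/d
v = Ki/n = 0.3698·0.01400/0.11 = 0.04708 m/d
L = 2.51 km = 2510 m
t = L / v = 2510 / 0.04708 = 53320 d
   = 53320 / 365 = 146 yr

146 years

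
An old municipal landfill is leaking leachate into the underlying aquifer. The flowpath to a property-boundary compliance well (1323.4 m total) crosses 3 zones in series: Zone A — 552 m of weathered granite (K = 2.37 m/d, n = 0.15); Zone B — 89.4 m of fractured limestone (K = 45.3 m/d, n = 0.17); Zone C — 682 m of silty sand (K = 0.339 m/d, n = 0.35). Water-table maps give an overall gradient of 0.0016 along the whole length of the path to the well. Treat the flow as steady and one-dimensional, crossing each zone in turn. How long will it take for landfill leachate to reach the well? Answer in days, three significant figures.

357000 days

Steady 1-D flow in series ⇒ the Darcy flux q is identical in every zone and the zone head losses add (resistances L/K in series).
Σ(L/K) = 552/2.37 + 89.4/45.3 + 682/0.339 = 232.9 + 1.974 + 2012 = 2247 d
K_eq = L_total / Σ(L/K) = 1323.4 / 2247 = 0.5890 m/d
q = K_eq · i = 0.5890 × 0.0016 = 9.425e-4 m/d (same in every zone)
Zone A: v = q/n = 9.425e-4/0.15 = 0.006283 m/d → t_A = 552/0.006283 = 87850 d
Zone B: v = q/n = 9.425e-4/0.17 = 0.005544 m/d → t_B = 89.4/0.005544 = 16130 d
Zone C: v = q/n = 9.425e-4/0.35 = 0.002693 m/d → t_C = 682/0.002693 = 253300 d
Total t = 87850 + 16130 + 253300 = 357200 d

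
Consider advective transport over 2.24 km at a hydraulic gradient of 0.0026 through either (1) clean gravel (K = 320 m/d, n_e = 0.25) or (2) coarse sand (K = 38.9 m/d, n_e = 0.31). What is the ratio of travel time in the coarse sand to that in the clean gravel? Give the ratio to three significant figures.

Unit 1 (clean gravel): v = 320×0.0026/0.25 = 3.328 m/d, t = 2240/3.328 = 673.1 d
Unit 2 (coarse sand): v = 38.9×0.0026/0.31 = 0.3263 m/d, t = 2240/0.3263 = 6866 d
t(coarse sand) / t(clean gravel) = 6866/673.1 = 10.2

10.2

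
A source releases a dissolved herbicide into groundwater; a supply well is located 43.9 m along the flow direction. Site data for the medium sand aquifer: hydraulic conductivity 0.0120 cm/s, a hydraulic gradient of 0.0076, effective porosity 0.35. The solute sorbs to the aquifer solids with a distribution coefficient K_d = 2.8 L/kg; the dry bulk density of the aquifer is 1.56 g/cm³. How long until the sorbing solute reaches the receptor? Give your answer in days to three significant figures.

K = 0.0120 cm/s × 864 = 10.37 m/d
q = Ki = 10.37 × 0.0076 = 0.07880 m/d
v_s = q/n_e = 0.07880/0.35 = 0.2251 m/d
Retardation R = 1 + ρ_b·K_d/n = 1 + 1.56×2.8/0.35 = 13.48
Contaminant velocity v_c = v/R = 0.2251/13.48 = 0.01670 m/d
t = L/v_c = 43.9/0.01670 = 2629 d

2630 days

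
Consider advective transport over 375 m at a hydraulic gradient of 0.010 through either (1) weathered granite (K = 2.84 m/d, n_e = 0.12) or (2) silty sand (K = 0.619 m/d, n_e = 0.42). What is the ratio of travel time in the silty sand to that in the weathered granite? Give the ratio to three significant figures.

Unit 1 (weathered granite): v = 2.84×0.010/0.12 = 0.2367 m/d, t = 375/0.2367 = 1585 d
Unit 2 (silty sand): v = 0.619×0.010/0.42 = 0.01474 m/d, t = 375/0.01474 = 25440 d
t(silty sand) / t(weathered granite) = 25440/1585 = 16.1

16.1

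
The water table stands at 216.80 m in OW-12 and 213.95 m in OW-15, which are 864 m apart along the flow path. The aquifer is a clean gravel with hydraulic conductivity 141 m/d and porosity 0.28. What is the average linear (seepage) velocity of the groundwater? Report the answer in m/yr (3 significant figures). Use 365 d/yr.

Hydraulic gradient i = (216.80 − 213.95) / 864 = 2.85 / 864 = 0.003299
Specific discharge q = 141 × 0.003299 = 0.4651 m/d
Average linear velocity = 0.4651 / 0.28 = 1.661 m/d
   = 1.661 × 365 = 606 m/yr

606 m/yr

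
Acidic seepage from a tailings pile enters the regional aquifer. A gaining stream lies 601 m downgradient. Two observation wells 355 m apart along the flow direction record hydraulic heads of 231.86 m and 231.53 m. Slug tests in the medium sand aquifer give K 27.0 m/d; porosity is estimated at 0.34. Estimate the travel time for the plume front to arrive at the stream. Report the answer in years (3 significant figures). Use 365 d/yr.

Hydraulic gradient i = (231.86 − 231.53) / 355 = 0.33 / 355 = 9.296e-4
Darcy flux q = K·i = 27.0 × 9.296e-4 = 0.02510 m/d
v = Ki/n = 27.0·9.296e-4/0.34 = 0.07382 m/d
t = L / v = 601 / 0.07382 = 8141 d
   = 8141 / 365 = 22.3 yr

22.3 years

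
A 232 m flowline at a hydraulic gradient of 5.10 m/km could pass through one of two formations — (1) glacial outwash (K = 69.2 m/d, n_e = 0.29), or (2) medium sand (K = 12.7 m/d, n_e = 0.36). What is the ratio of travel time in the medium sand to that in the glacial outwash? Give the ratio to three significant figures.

Unit 1 (glacial outwash): v = 69.2×0.0051/0.29 = 1.217 m/d, t = 232/1.217 = 190.6 d
Unit 2 (medium sand): v = 12.7×0.0051/0.36 = 0.1799 m/d, t = 232/0.1799 = 1289 d
t(medium sand) / t(glacial outwash) = 1289/190.6 = 6.76

6.76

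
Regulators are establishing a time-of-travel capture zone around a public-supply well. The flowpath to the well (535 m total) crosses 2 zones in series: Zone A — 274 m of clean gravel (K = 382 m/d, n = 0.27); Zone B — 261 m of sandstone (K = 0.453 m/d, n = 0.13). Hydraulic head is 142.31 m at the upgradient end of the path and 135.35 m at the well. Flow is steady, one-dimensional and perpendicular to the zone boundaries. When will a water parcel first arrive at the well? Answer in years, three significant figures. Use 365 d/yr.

24.5 years

Total head drop ΔH = 142.31 − 135.35 = 6.96 m
Continuity: the same q passes through each zone, so ΔH = q·Σ(L_j/K_j) — the zones act as resistances in series.
Σ(L/K) = 274/382 + 261/0.453 = 0.7173 + 576.2 = 576.9 d
q = ΔH / Σ(L/K) = 6.96 / 576.9 = 0.01206 m/d (same in every zone)
Zone A: v = q/n = 0.01206/0.27 = 0.04469 m/d → t_A = 274/0.04469 = 6132 d
Zone B: v = q/n = 0.01206/0.13 = 0.09281 m/d → t_B = 261/0.09281 = 2812 d
Total t = 6132 + 2812 = 8944 d
   = 8944 / 365 = 24.5 yr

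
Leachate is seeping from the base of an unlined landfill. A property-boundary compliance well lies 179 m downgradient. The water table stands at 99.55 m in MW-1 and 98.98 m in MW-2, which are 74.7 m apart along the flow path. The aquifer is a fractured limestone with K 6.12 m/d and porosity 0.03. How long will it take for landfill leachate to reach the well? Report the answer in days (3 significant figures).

115 days

Hydraulic gradient i = (99.55 − 98.98) / 74.7 = 0.57 / 74.7 = 0.007631
Specific discharge q = 6.12 × 0.007631 = 0.04670 m/d
Average linear velocity = 0.04670 / 0.03 = 1.557 m/d
t = L / v = 179 / 1.557 = 115.0 d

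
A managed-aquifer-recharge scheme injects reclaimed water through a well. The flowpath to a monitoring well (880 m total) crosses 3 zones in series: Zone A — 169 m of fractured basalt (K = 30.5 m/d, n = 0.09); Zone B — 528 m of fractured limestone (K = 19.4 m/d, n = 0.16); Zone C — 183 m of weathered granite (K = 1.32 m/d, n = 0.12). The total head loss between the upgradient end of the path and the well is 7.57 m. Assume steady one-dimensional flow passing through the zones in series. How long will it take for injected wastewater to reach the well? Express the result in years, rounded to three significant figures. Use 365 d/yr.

7.55 years

Steady 1-D flow in series ⇒ the Darcy flux q is identical in every zone and the zone head losses add (resistances L/K in series).
Σ(L/K) = 169/30.5 + 528/19.4 + 183/1.32 = 5.541 + 27.22 + 138.6 = 171.4 d
q = ΔH / Σ(L/K) = 7.57 / 171.4 = 0.04417 m/d (same in every zone)
Zone A: v = q/n = 0.04417/0.09 = 0.4907 m/d → t_A = 169/0.4907 = 344.4 d
Zone B: v = q/n = 0.04417/0.16 = 0.2760 m/d → t_B = 528/0.2760 = 1913 d
Zone C: v = q/n = 0.04417/0.12 = 0.3681 m/d → t_C = 183/0.3681 = 497.2 d
Total t = 344.4 + 1913 + 497.2 = 2754 d
   = 2754 / 365 = 7.55 yr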